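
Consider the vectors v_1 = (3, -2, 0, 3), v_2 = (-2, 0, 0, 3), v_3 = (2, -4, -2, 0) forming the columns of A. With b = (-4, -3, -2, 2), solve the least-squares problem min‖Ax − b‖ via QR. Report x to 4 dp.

v_1 = (3, -2, 0, 3); ‖v_1‖ = 4.6904, so q_1 = (0.6396, -0.4264, 0.0000, 0.6396).
q_1·v_2 = 0.6396·(-2) + (-0.4264)·0 + 0.0000·0 + 0.6396·3 = 0.6396.
u_2 = v_2 − 0.6396·q_1 = (-2.4091, 0.2727, 0.0000, 2.5909).
‖u_2‖ = 3.5484, so q_2 = (-0.6789, 0.0769, 0.0000, 0.7302).
q_1·v_3 = 0.6396·2 + (-0.4264)·(-4) + 0.0000·(-2) + 0.6396·0 = 2.9848; q_2·v_3 = (-0.6789)·2 + 0.0769·(-4) + 0.0000·(-2) + 0.7302·0 = -1.6653.
u_3 = v_3 − 2.9848·q_1 + 1.6653·q_2 = (-1.0397, -2.5993, -2.0000, -0.6931).
‖u_3‖ = 3.5097, so q_3 = (-0.2962, -0.7406, -0.5699, -0.1975).
Qᵀb = (0.0000, 3.9455, 4.1515).
Back-substitute: x_3 = 4.1515/3.5097 = 1.1829.
x_2 = (3.9455 + 1.6653·1.1829)/3.5484 = 1.6671.
x_1 = (0.0000 − 0.6396·1.6671 − 2.9848·1.1829)/4.6904 = -0.9801.

x = (-0.9801, 1.6671, 1.1829)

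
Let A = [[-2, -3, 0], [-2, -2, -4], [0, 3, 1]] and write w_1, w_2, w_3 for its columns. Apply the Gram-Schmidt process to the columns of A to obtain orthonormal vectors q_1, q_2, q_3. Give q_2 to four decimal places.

q_1 = w_1/‖w_1‖ = (-2, -2, 0)/2.8284 = (-0.7071, -0.7071, 0.0000).
r_{12} = q_1·w_2 = 3.5355.
u_2 = w_2 − 3.5355·q_1 = (-0.5000, 0.5000, 3.0000).
‖u_2‖ = 3.0822, so q_2 = (-0.1622, 0.1622, 0.9733).

q_2 = (-0.1622, 0.1622, 0.9733)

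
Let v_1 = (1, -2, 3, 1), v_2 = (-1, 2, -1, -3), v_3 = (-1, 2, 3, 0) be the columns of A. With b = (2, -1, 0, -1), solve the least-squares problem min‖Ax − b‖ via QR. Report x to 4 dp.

x = (0.8000, 0.6000, -0.6000)

v_1 = (1, -2, 3, 1); ‖v_1‖ = 3.8730, so e_1 = (0.2582, -0.5164, 0.7746, 0.2582).
e_1·v_2 = 0.2582·(-1) + (-0.5164)·2 + 0.7746·(-1) + 0.2582·(-3) = -2.8402.
u_2 = v_2 + 2.8402·e_1 = (-0.2667, 0.5333, 1.2000, -2.2667).
‖u_2‖ = 2.6331, so e_2 = (-0.1013, 0.2025, 0.4557, -0.8608).
e_1·v_3 = 0.2582·(-1) + (-0.5164)·2 + 0.7746·3 + 0.2582·0 = 1.0328; e_2·v_3 = (-0.1013)·(-1) + 0.2025·2 + 0.4557·3 + (-0.8608)·0 = 1.8736.
u_3 = v_3 − 1.0328·e_1 − 1.8736·e_2 = (-1.0769, 2.1538, 1.3462, 1.3462).
‖u_3‖ = 3.0697, so e_3 = (-0.3508, 0.7016, 0.4385, 0.4385).
Qᵀb = (0.7746, 0.4557, -1.8418).
Back-substitute: x_3 = -1.8418/3.0697 = -0.6000.
x_2 = (0.4557 − 1.8736·(-0.6000))/2.6331 = 0.6000.
x_1 = (0.7746 + 2.8402·0.6000 − 1.0328·(-0.6000))/3.8730 = 0.8000.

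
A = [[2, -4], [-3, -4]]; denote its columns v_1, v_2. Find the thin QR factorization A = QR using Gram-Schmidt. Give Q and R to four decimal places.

v_1 = (2, -3); ‖v_1‖ = 3.6056, so q_1 = (0.5547, -0.8321).
q_1·v_2 = 0.5547·(-4) + (-0.8321)·(-4) = 1.1094.
u_2 = v_2 − 1.1094·q_1 = (-4.6154, -3.0769).
‖u_2‖ = 5.5470, so q_2 = (-0.8321, -0.5547).

Q = [[0.5547, -0.8321], [-0.8321, -0.5547]], R = [[3.6056, 1.1094], [0.0000, 5.5470]]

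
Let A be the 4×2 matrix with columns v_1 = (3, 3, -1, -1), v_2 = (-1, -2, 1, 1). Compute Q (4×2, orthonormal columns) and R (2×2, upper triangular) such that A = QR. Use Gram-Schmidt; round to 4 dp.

Q = [[0.6708, 0.6669], [0.6708, -0.3591], [-0.2236, 0.4617], [-0.2236, 0.4617]], R = [[4.4721, -2.4597], [0.0000, 0.9747]]

q_1 = v_1/‖v_1‖ = (3, 3, -1, -1)/4.4721 = (0.6708, 0.6708, -0.2236, -0.2236).
r_{12} = q_1·v_2 = -2.4597.
u_2 = v_2 + 2.4597·q_1 = (0.6500, -0.3500, 0.4500, 0.4500).
‖u_2‖ = 0.9747, so q_2 = (0.6669, -0.3591, 0.4617, 0.4617).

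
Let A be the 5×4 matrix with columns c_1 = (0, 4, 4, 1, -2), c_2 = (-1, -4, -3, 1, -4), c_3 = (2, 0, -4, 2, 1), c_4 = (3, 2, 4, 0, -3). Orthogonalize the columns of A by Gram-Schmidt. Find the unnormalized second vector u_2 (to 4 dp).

e_1 = c_1/‖c_1‖ = (0, 4, 4, 1, -2)/6.0828 = (0.0000, 0.6576, 0.6576, 0.1644, -0.3288).
r_{12} = e_1·c_2 = -3.1236.
u_2 = c_2 + 3.1236·e_1 = (-1.0000, -1.9459, -0.9459, 1.5135, -5.0270).

u_2 = (-1.0000, -1.9459, -0.9459, 1.5135, -5.0270)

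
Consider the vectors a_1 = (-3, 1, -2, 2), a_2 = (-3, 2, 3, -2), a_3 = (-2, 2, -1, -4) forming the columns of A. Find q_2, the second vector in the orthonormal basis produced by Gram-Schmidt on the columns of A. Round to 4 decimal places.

q_2 = (-0.5563, 0.3817, 0.6108, -0.4145)

a_1 = (-3, 1, -2, 2); ‖a_1‖ = 4.2426, so q_1 = (-0.7071, 0.2357, -0.4714, 0.4714).
q_1·a_2 = (-0.7071)·(-3) + 0.2357·2 + (-0.4714)·3 + 0.4714·(-2) = 0.2357.
u_2 = a_2 − 0.2357·q_1 = (-2.8333, 1.9444, 3.1111, -2.1111).
‖u_2‖ = 5.0936, so q_2 = (-0.5563, 0.3817, 0.6108, -0.4145).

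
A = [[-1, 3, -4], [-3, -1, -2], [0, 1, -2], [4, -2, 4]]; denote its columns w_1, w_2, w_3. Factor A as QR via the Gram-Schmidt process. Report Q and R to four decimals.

Q = [[-0.1961, 0.7603, -0.2669], [-0.5883, -0.5431, -0.5299], [0.0000, 0.2824, -0.6576], [0.7845, -0.2172, -0.4642]], R = [[5.0990, -1.5689, 5.0990], [0.0000, 3.5410, -3.3889], [0.0000, 0.0000, 1.5860]]

w_1 = (-1, -3, 0, 4); ‖w_1‖ = 5.0990, so e_1 = (-0.1961, -0.5883, 0.0000, 0.7845).
e_1·w_2 = (-0.1961)·3 + (-0.5883)·(-1) + 0.0000·1 + 0.7845·(-2) = -1.5689.
u_2 = w_2 + 1.5689·e_1 = (2.6923, -1.9231, 1.0000, -0.7692).
‖u_2‖ = 3.5410, so e_2 = (0.7603, -0.5431, 0.2824, -0.2172).
e_1·w_3 = (-0.1961)·(-4) + (-0.5883)·(-2) + 0.0000·(-2) + 0.7845·4 = 5.0990; e_2·w_3 = 0.7603·(-4) + (-0.5431)·(-2) + 0.2824·(-2) + (-0.2172)·4 = -3.3889.
u_3 = w_3 − 5.0990·e_1 + 3.3889·e_2 = (-0.4233, -0.8405, -1.0429, -0.7362).
‖u_3‖ = 1.5860, so e_3 = (-0.2669, -0.5299, -0.6576, -0.4642).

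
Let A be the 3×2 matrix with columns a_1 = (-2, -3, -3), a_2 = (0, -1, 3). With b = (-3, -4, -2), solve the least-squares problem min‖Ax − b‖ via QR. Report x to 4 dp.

x = (1.2391, 0.5435)

a_1 = (-2, -3, -3); ‖a_1‖ = 4.6904, so e_1 = (-0.4264, -0.6396, -0.6396).
e_1·a_2 = (-0.4264)·0 + (-0.6396)·(-1) + (-0.6396)·3 = -1.2792.
u_2 = a_2 + 1.2792·e_1 = (-0.5455, -1.8182, 2.1818).
‖u_2‖ = 2.8920, so e_2 = (-0.1886, -0.6287, 0.7544).
Qᵀb = (5.1168, 1.5717).
Back-substitute: x_2 = 1.5717/2.8920 = 0.5435.
x_1 = (5.1168 + 1.2792·0.5435)/4.6904 = 1.2391.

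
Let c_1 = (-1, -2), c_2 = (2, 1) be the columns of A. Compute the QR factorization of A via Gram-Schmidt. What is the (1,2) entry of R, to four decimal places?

c_1 = (-1, -2); ‖c_1‖ = 2.2361, so q_1 = (-0.4472, -0.8944).
r_{12} = q_1·c_2 = -1.7889.

r_{12} = -1.7889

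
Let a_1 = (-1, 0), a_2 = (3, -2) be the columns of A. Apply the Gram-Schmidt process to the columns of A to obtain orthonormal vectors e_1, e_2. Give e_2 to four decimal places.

e_2 = (0.0000, -1.0000)

a_1 = (-1, 0); ‖a_1‖ = 1.0000, so e_1 = (-1.0000, 0.0000).
e_1·a_2 = (-1.0000)·3 + 0.0000·(-2) = -3.0000.
u_2 = a_2 + 3.0000·e_1 = (0.0000, -2.0000).
‖u_2‖ = 2.0000, so e_2 = (0.0000, -1.0000).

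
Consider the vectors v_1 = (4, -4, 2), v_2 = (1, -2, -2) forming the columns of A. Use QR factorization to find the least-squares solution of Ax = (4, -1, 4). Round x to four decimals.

e_1 = v_1/‖v_1‖ = (4, -4, 2)/6.0000 = (0.6667, -0.6667, 0.3333).
r_{12} = e_1·v_2 = 1.3333.
u_2 = v_2 − 1.3333·e_1 = (0.1111, -1.1111, -2.4444).
‖u_2‖ = 2.6874, so e_2 = (0.0413, -0.4134, -0.9096).
Qᵀb = (4.6667, -3.0595).
Back-substitute: x_2 = -3.0595/2.6874 = -1.1385.
x_1 = (4.6667 − 1.3333·(-1.1385))/6.0000 = 1.0308.

x = (1.0308, -1.1385)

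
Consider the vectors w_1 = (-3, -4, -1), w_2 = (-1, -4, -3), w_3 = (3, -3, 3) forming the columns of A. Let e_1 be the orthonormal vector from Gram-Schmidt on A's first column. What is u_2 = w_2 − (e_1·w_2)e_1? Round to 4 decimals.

w_1 = (-3, -4, -1); ‖w_1‖ = 5.0990, so e_1 = (-0.5883, -0.7845, -0.1961).
e_1·w_2 = (-0.5883)·(-1) + (-0.7845)·(-4) + (-0.1961)·(-3) = 4.3146.
u_2 = w_2 − 4.3146·e_1 = (1.5385, -0.6154, -2.1538).

u_2 = (1.5385, -0.6154, -2.1538)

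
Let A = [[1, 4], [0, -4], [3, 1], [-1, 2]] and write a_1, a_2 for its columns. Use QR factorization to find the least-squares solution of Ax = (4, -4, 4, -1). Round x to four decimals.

x = (1.2016, 0.7565)

q_1 = a_1/‖a_1‖ = (1, 0, 3, -1)/3.3166 = (0.3015, 0.0000, 0.9045, -0.3015).
r_{12} = q_1·a_2 = 1.5076.
u_2 = a_2 − 1.5076·q_1 = (3.5455, -4.0000, -0.3636, 2.4545).
‖u_2‖ = 5.8930, so q_2 = (0.6016, -0.6788, -0.0617, 0.4165).
Qᵀb = (5.1257, 4.4583).
Back-substitute: x_2 = 4.4583/5.8930 = 0.7565.
x_1 = (5.1257 − 1.5076·0.7565)/3.3166 = 1.2016.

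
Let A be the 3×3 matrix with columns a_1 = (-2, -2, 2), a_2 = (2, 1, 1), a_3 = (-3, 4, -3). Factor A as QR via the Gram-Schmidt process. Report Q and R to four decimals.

Q = [[-0.5774, 0.6172, -0.5345], [-0.5774, 0.1543, 0.8018], [0.5774, 0.7715, 0.2673]], R = [[3.4641, -1.1547, -2.3094], [0.0000, 2.1602, -3.5490], [0.0000, 0.0000, 4.0089]]

a_1 = (-2, -2, 2); ‖a_1‖ = 3.4641, so q_1 = (-0.5774, -0.5774, 0.5774).
q_1·a_2 = (-0.5774)·2 + (-0.5774)·1 + 0.5774·1 = -1.1547.
u_2 = a_2 + 1.1547·q_1 = (1.3333, 0.3333, 1.6667).
‖u_2‖ = 2.1602, so q_2 = (0.6172, 0.1543, 0.7715).
q_1·a_3 = (-0.5774)·(-3) + (-0.5774)·4 + 0.5774·(-3) = -2.3094; q_2·a_3 = 0.6172·(-3) + 0.1543·4 + 0.7715·(-3) = -3.5490.
u_3 = a_3 + 2.3094·q_1 + 3.5490·q_2 = (-2.1429, 3.2143, 1.0714).
‖u_3‖ = 4.0089, so q_3 = (-0.5345, 0.8018, 0.2673).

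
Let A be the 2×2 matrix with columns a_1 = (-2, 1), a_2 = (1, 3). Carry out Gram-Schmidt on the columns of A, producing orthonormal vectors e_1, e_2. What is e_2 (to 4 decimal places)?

e_2 = (0.4472, 0.8944)

a_1 = (-2, 1); ‖a_1‖ = 2.2361, so e_1 = (-0.8944, 0.4472).
e_1·a_2 = (-0.8944)·1 + 0.4472·3 = 0.4472.
u_2 = a_2 − 0.4472·e_1 = (1.4000, 2.8000).
‖u_2‖ = 3.1305, so e_2 = (0.4472, 0.8944).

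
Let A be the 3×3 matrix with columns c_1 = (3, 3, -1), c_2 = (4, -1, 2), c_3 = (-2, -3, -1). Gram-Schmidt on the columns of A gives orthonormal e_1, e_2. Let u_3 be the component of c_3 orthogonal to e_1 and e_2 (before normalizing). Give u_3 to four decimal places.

c_1 = (3, 3, -1); ‖c_1‖ = 4.3589, so e_1 = (0.6882, 0.6882, -0.2294).
e_1·c_2 = 0.6882·4 + 0.6882·(-1) + (-0.2294)·2 = 1.6059.
u_2 = c_2 − 1.6059·e_1 = (2.8947, -2.1053, 2.3684).
‖u_2‖ = 4.2920, so e_2 = (0.6745, -0.4905, 0.5518).
e_1·c_3 = 0.6882·(-2) + 0.6882·(-3) + (-0.2294)·(-1) = -3.2118; e_2·c_3 = 0.6745·(-2) + (-0.4905)·(-3) + 0.5518·(-1) = -0.4292.
u_3 = c_3 + 3.2118·e_1 + 0.4292·e_2 = (0.5000, -1.0000, -1.5000).

u_3 = (0.5000, -1.0000, -1.5000)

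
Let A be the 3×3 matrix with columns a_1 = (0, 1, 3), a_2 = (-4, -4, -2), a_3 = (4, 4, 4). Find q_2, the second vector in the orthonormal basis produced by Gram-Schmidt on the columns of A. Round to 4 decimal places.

q_2 = (-0.7845, -0.5883, 0.1961)

a_1 = (0, 1, 3); ‖a_1‖ = 3.1623, so q_1 = (0.0000, 0.3162, 0.9487).
q_1·a_2 = 0.0000·(-4) + 0.3162·(-4) + 0.9487·(-2) = -3.1623.
u_2 = a_2 + 3.1623·q_1 = (-4.0000, -3.0000, 1.0000).
‖u_2‖ = 5.0990, so q_2 = (-0.7845, -0.5883, 0.1961).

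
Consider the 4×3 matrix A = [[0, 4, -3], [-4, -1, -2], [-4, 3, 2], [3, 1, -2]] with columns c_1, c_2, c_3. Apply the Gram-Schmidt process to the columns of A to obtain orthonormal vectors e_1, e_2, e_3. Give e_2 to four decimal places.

e_2 = (0.7786, -0.2896, 0.4890, 0.2659)

c_1 = (0, -4, -4, 3); ‖c_1‖ = 6.4031, so e_1 = (0.0000, -0.6247, -0.6247, 0.4685).
e_1·c_2 = 0.0000·4 + (-0.6247)·(-1) + (-0.6247)·3 + 0.4685·1 = -0.7809.
u_2 = c_2 + 0.7809·e_1 = (4.0000, -1.4878, 2.5122, 1.3659).
‖u_2‖ = 5.1371, so e_2 = (0.7786, -0.2896, 0.4890, 0.2659).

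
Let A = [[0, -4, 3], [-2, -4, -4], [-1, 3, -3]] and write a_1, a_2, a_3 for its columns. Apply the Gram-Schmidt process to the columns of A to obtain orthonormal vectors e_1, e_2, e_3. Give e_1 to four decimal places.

e_1 = (0.0000, -0.8944, -0.4472)

e_1 = a_1/‖a_1‖ = (0, -2, -1)/2.2361 = (0.0000, -0.8944, -0.4472).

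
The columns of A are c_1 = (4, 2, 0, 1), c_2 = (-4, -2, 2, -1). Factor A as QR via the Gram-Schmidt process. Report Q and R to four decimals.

c_1 = (4, 2, 0, 1); ‖c_1‖ = 4.5826, so e_1 = (0.8729, 0.4364, 0.0000, 0.2182).
e_1·c_2 = 0.8729·(-4) + 0.4364·(-2) + 0.0000·2 + 0.2182·(-1) = -4.5826.
u_2 = c_2 + 4.5826·e_1 = (0.0000, 0.0000, 2.0000, 0.0000).
‖u_2‖ = 2.0000, so e_2 = (0.0000, 0.0000, 1.0000, 0.0000).

Q = [[0.8729, 0.0000], [0.4364, 0.0000], [0.0000, 1.0000], [0.2182, 0.0000]], R = [[4.5826, -4.5826], [0.0000, 2.0000]]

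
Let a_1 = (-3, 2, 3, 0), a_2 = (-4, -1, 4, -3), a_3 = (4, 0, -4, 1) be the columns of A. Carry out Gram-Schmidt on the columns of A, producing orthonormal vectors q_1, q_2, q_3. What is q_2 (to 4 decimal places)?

q_2 = (-0.2236, -0.6708, 0.2236, -0.6708)

q_1 = a_1/‖a_1‖ = (-3, 2, 3, 0)/4.6904 = (-0.6396, 0.4264, 0.6396, 0.0000).
r_{12} = q_1·a_2 = 4.6904.
u_2 = a_2 − 4.6904·q_1 = (-1.0000, -3.0000, 1.0000, -3.0000).
‖u_2‖ = 4.4721, so q_2 = (-0.2236, -0.6708, 0.2236, -0.6708).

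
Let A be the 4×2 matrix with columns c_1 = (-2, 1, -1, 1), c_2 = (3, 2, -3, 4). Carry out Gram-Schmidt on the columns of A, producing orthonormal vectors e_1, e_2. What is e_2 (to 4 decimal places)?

e_1 = c_1/‖c_1‖ = (-2, 1, -1, 1)/2.6458 = (-0.7559, 0.3780, -0.3780, 0.3780).
r_{12} = e_1·c_2 = 1.1339.
u_2 = c_2 − 1.1339·e_1 = (3.8571, 1.5714, -2.5714, 3.5714).
‖u_2‖ = 6.0592, so e_2 = (0.6366, 0.2593, -0.4244, 0.5894).

e_2 = (0.6366, 0.2593, -0.4244, 0.5894)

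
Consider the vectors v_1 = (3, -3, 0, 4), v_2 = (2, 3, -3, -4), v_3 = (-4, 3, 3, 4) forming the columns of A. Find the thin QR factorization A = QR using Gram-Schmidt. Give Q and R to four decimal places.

q_1 = v_1/‖v_1‖ = (3, -3, 0, 4)/5.8310 = (0.5145, -0.5145, 0.0000, 0.6860).
r_{12} = q_1·v_2 = -3.2585.
u_2 = v_2 + 3.2585·q_1 = (3.6765, 1.3235, -3.0000, -1.7647).
‖u_2‖ = 5.2328, so q_2 = (0.7026, 0.2529, -0.5733, -0.3372).
r_{13} = q_1·v_3 = -0.8575; r_{23} = q_2·v_3 = -5.1204.
u_3 = v_3 + 0.8575·q_1 + 5.1204·q_2 = (0.0387, 3.8539, 0.0644, 2.8614).
‖u_3‖ = 4.8006, so q_3 = (0.0081, 0.8028, 0.0134, 0.5961).

Q = [[0.5145, 0.7026, 0.0081], [-0.5145, 0.2529, 0.8028], [0.0000, -0.5733, 0.0134], [0.6860, -0.3372, 0.5961]], R = [[5.8310, -3.2585, -0.8575], [0.0000, 5.2328, -5.1204], [0.0000, 0.0000, 4.8006]]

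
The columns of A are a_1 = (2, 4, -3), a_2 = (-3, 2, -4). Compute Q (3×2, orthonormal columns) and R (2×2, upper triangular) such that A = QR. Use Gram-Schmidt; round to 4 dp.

Q = [[0.3714, -0.8409], [0.7428, 0.0146], [-0.5571, -0.5411]], R = [[5.3852, 2.5997], [0.0000, 4.7161]]

a_1 = (2, 4, -3); ‖a_1‖ = 5.3852, so e_1 = (0.3714, 0.7428, -0.5571).
e_1·a_2 = 0.3714·(-3) + 0.7428·2 + (-0.5571)·(-4) = 2.5997.
u_2 = a_2 − 2.5997·e_1 = (-3.9655, 0.0690, -2.5517).
‖u_2‖ = 4.7161, so e_2 = (-0.8409, 0.0146, -0.5411).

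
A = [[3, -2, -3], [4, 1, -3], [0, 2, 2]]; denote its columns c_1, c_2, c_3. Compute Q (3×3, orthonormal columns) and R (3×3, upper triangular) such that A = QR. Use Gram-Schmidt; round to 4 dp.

Q = [[0.6000, -0.5920, 0.5381], [0.8000, 0.4440, -0.4036], [0.0000, 0.6727, 0.7399]], R = [[5.0000, -0.4000, -4.2000], [0.0000, 2.9732, 1.7893], [0.0000, 0.0000, 1.0763]]

c_1 = (3, 4, 0); ‖c_1‖ = 5.0000, so e_1 = (0.6000, 0.8000, 0.0000).
e_1·c_2 = 0.6000·(-2) + 0.8000·1 + 0.0000·2 = -0.4000.
u_2 = c_2 + 0.4000·e_1 = (-1.7600, 1.3200, 2.0000).
‖u_2‖ = 2.9732, so e_2 = (-0.5920, 0.4440, 0.6727).
e_1·c_3 = 0.6000·(-3) + 0.8000·(-3) + 0.0000·2 = -4.2000; e_2·c_3 = (-0.5920)·(-3) + 0.4440·(-3) + 0.6727·2 = 1.7893.
u_3 = c_3 + 4.2000·e_1 − 1.7893·e_2 = (0.5792, -0.4344, 0.7964).
‖u_3‖ = 1.0763, so e_3 = (0.5381, -0.4036, 0.7399).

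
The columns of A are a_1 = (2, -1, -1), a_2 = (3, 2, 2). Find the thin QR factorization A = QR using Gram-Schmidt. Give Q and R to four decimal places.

Q = [[0.8165, 0.5774], [-0.4082, 0.5774], [-0.4082, 0.5774]], R = [[2.4495, 0.8165], [0.0000, 4.0415]]

e_1 = a_1/‖a_1‖ = (2, -1, -1)/2.4495 = (0.8165, -0.4082, -0.4082).
r_{12} = e_1·a_2 = 0.8165.
u_2 = a_2 − 0.8165·e_1 = (2.3333, 2.3333, 2.3333).
‖u_2‖ = 4.0415, so e_2 = (0.5774, 0.5774, 0.5774).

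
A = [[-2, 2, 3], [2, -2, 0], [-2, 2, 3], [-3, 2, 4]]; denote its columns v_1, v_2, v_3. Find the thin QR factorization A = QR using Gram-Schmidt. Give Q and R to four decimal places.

v_1 = (-2, 2, -2, -3); ‖v_1‖ = 4.5826, so e_1 = (-0.4364, 0.4364, -0.4364, -0.6547).
e_1·v_2 = (-0.4364)·2 + 0.4364·(-2) + (-0.4364)·2 + (-0.6547)·2 = -3.9279.
u_2 = v_2 + 3.9279·e_1 = (0.2857, -0.2857, 0.2857, -0.5714).
‖u_2‖ = 0.7559, so e_2 = (0.3780, -0.3780, 0.3780, -0.7559).
e_1·v_3 = (-0.4364)·3 + 0.4364·0 + (-0.4364)·3 + (-0.6547)·4 = -5.2372; e_2·v_3 = 0.3780·3 + (-0.3780)·0 + 0.3780·3 + (-0.7559)·4 = -0.7559.
u_3 = v_3 + 5.2372·e_1 + 0.7559·e_2 = (1.0000, 2.0000, 1.0000, 0.0000).
‖u_3‖ = 2.4495, so e_3 = (0.4082, 0.8165, 0.4082, 0.0000).

Q = [[-0.4364, 0.3780, 0.4082], [0.4364, -0.3780, 0.8165], [-0.4364, 0.3780, 0.4082], [-0.6547, -0.7559, 0.0000]], R = [[4.5826, -3.9279, -5.2372], [0.0000, 0.7559, -0.7559], [0.0000, 0.0000, 2.4495]]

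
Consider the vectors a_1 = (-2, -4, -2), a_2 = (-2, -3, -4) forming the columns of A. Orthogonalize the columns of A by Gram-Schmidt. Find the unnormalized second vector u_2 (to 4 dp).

u_2 = (0.0000, 1.0000, -2.0000)

a_1 = (-2, -4, -2); ‖a_1‖ = 4.8990, so q_1 = (-0.4082, -0.8165, -0.4082).
q_1·a_2 = (-0.4082)·(-2) + (-0.8165)·(-3) + (-0.4082)·(-4) = 4.8990.
u_2 = a_2 − 4.8990·q_1 = (0.0000, 1.0000, -2.0000).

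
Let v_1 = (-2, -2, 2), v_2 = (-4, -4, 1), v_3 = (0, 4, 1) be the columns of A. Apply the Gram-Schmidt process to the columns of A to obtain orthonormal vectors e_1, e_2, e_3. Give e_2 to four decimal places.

e_2 = (-0.4082, -0.4082, -0.8165)

v_1 = (-2, -2, 2); ‖v_1‖ = 3.4641, so e_1 = (-0.5774, -0.5774, 0.5774).
e_1·v_2 = (-0.5774)·(-4) + (-0.5774)·(-4) + 0.5774·1 = 5.1962.
u_2 = v_2 − 5.1962·e_1 = (-1.0000, -1.0000, -2.0000).
‖u_2‖ = 2.4495, so e_2 = (-0.4082, -0.4082, -0.8165).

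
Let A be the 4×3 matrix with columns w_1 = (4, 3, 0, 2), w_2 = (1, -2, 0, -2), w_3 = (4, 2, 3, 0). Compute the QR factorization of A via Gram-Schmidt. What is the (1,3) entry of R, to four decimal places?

r_{13} = 4.0853

w_1 = (4, 3, 0, 2); ‖w_1‖ = 5.3852, so q_1 = (0.7428, 0.5571, 0.0000, 0.3714).
r_{13} = q_1·w_3 = 4.0853.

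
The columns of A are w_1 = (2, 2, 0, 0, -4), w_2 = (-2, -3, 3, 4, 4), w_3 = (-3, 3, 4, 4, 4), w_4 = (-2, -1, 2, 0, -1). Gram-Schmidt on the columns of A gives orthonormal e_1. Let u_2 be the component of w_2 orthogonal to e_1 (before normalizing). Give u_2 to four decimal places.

u_2 = (0.1667, -0.8333, 3.0000, 4.0000, -0.3333)

e_1 = w_1/‖w_1‖ = (2, 2, 0, 0, -4)/4.8990 = (0.4082, 0.4082, 0.0000, 0.0000, -0.8165).
r_{12} = e_1·w_2 = -5.3072.
u_2 = w_2 + 5.3072·e_1 = (0.1667, -0.8333, 3.0000, 4.0000, -0.3333).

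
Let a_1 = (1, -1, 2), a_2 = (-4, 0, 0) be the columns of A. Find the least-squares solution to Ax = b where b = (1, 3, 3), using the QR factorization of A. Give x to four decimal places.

q_1 = a_1/‖a_1‖ = (1, -1, 2)/2.4495 = (0.4082, -0.4082, 0.8165).
r_{12} = q_1·a_2 = -1.6330.
u_2 = a_2 + 1.6330·q_1 = (-3.3333, -0.6667, 1.3333).
‖u_2‖ = 3.6515, so q_2 = (-0.9129, -0.1826, 0.3651).
Qᵀb = (1.6330, -0.3651).
Back-substitute: x_2 = -0.3651/3.6515 = -0.1000.
x_1 = (1.6330 + 1.6330·(-0.1000))/2.4495 = 0.6000.

x = (0.6000, -0.1000)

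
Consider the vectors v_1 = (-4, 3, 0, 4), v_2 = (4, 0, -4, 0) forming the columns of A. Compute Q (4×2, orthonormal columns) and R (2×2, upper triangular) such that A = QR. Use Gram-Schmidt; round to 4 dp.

v_1 = (-4, 3, 0, 4); ‖v_1‖ = 6.4031, so e_1 = (-0.6247, 0.4685, 0.0000, 0.6247).
e_1·v_2 = (-0.6247)·4 + 0.4685·0 + 0.0000·(-4) + 0.6247·0 = -2.4988.
u_2 = v_2 + 2.4988·e_1 = (2.4390, 1.1707, -4.0000, 1.5610).
‖u_2‖ = 5.0750, so e_2 = (0.4806, 0.2307, -0.7882, 0.3076).

Q = [[-0.6247, 0.4806], [0.4685, 0.2307], [0.0000, -0.7882], [0.6247, 0.3076]], R = [[6.4031, -2.4988], [0.0000, 5.0750]]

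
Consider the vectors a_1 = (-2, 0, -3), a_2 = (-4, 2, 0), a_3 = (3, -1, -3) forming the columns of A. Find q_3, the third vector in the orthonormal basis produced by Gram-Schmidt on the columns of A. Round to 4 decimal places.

a_1 = (-2, 0, -3); ‖a_1‖ = 3.6056, so q_1 = (-0.5547, 0.0000, -0.8321).
q_1·a_2 = (-0.5547)·(-4) + 0.0000·2 + (-0.8321)·0 = 2.2188.
u_2 = a_2 − 2.2188·q_1 = (-2.7692, 2.0000, 1.8462).
‖u_2‖ = 3.8829, so q_2 = (-0.7132, 0.5151, 0.4755).
q_1·a_3 = (-0.5547)·3 + 0.0000·(-1) + (-0.8321)·(-3) = 0.8321; q_2·a_3 = (-0.7132)·3 + 0.5151·(-1) + 0.4755·(-3) = -4.0810.
u_3 = a_3 − 0.8321·q_1 + 4.0810·q_2 = (0.5510, 1.1020, -0.3673).
‖u_3‖ = 1.2857, so q_3 = (0.4286, 0.8571, -0.2857).

q_3 = (0.4286, 0.8571, -0.2857)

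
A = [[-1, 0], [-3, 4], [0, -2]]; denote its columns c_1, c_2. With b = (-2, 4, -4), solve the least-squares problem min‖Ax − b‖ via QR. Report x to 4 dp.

c_1 = (-1, -3, 0); ‖c_1‖ = 3.1623, so e_1 = (-0.3162, -0.9487, 0.0000).
e_1·c_2 = (-0.3162)·0 + (-0.9487)·4 + 0.0000·(-2) = -3.7947.
u_2 = c_2 + 3.7947·e_1 = (-1.2000, 0.4000, -2.0000).
‖u_2‖ = 2.3664, so e_2 = (-0.5071, 0.1690, -0.8452).
Qᵀb = (-3.1623, 5.0709).
Back-substitute: x_2 = 5.0709/2.3664 = 2.1429.
x_1 = (-3.1623 + 3.7947·2.1429)/3.1623 = 1.5714.

x = (1.5714, 2.1429)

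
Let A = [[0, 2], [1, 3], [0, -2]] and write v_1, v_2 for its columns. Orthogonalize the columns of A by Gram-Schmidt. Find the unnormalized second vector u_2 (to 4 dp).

v_1 = (0, 1, 0); ‖v_1‖ = 1.0000, so q_1 = (0.0000, 1.0000, 0.0000).
q_1·v_2 = 0.0000·2 + 1.0000·3 + 0.0000·(-2) = 3.0000.
u_2 = v_2 − 3.0000·q_1 = (2.0000, 0.0000, -2.0000).

u_2 = (2.0000, 0.0000, -2.0000)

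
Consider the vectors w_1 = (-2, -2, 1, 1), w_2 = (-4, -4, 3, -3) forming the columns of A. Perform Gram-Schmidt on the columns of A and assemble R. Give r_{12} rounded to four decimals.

r_{12} = 5.0596

w_1 = (-2, -2, 1, 1); ‖w_1‖ = 3.1623, so q_1 = (-0.6325, -0.6325, 0.3162, 0.3162).
r_{12} = q_1·w_2 = 5.0596.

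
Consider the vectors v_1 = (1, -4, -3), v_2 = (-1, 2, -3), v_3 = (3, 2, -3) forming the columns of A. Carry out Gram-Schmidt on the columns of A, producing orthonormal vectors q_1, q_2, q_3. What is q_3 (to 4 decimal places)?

v_1 = (1, -4, -3); ‖v_1‖ = 5.0990, so q_1 = (0.1961, -0.7845, -0.5883).
q_1·v_2 = 0.1961·(-1) + (-0.7845)·2 + (-0.5883)·(-3) = 0.0000.
u_2 = v_2 + 0.0000·q_1 = (-1.0000, 2.0000, -3.0000).
‖u_2‖ = 3.7417, so q_2 = (-0.2673, 0.5345, -0.8018).
q_1·v_3 = 0.1961·3 + (-0.7845)·2 + (-0.5883)·(-3) = 0.7845; q_2·v_3 = (-0.2673)·3 + 0.5345·2 + (-0.8018)·(-3) = 2.6726.
u_3 = v_3 − 0.7845·q_1 − 2.6726·q_2 = (3.5604, 1.1868, -0.3956).
‖u_3‖ = 3.7738, so q_3 = (0.9435, 0.3145, -0.1048).

q_3 = (0.9435, 0.3145, -0.1048)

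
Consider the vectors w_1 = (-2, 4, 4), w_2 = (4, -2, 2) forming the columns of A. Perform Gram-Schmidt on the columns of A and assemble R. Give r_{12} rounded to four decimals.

w_1 = (-2, 4, 4); ‖w_1‖ = 6.0000, so q_1 = (-0.3333, 0.6667, 0.6667).
r_{12} = q_1·w_2 = -1.3333.

r_{12} = -1.3333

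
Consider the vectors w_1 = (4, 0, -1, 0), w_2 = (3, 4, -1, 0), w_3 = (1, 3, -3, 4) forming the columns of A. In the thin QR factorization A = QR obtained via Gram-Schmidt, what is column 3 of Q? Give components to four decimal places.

q_3 = (-0.1276, -0.0319, -0.5105, 0.8498)

w_1 = (4, 0, -1, 0); ‖w_1‖ = 4.1231, so q_1 = (0.9701, 0.0000, -0.2425, 0.0000).
q_1·w_2 = 0.9701·3 + 0.0000·4 + (-0.2425)·(-1) + 0.0000·0 = 3.1530.
u_2 = w_2 − 3.1530·q_1 = (-0.0588, 4.0000, -0.2353, 0.0000).
‖u_2‖ = 4.0073, so q_2 = (-0.0147, 0.9982, -0.0587, 0.0000).
q_1·w_3 = 0.9701·1 + 0.0000·3 + (-0.2425)·(-3) + 0.0000·4 = 1.6977; q_2·w_3 = (-0.0147)·1 + 0.9982·3 + (-0.0587)·(-3) + 0.0000·4 = 3.1560.
u_3 = w_3 − 1.6977·q_1 − 3.1560·q_2 = (-0.6007, -0.1502, -2.4029, 4.0000).
‖u_3‖ = 4.7072, so q_3 = (-0.1276, -0.0319, -0.5105, 0.8498).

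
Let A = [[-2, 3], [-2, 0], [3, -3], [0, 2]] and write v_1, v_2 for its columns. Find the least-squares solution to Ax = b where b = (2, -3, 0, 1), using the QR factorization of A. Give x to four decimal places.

x = (1.1007, 1.1141)

q_1 = v_1/‖v_1‖ = (-2, -2, 3, 0)/4.1231 = (-0.4851, -0.4851, 0.7276, 0.0000).
r_{12} = q_1·v_2 = -3.6380.
u_2 = v_2 + 3.6380·q_1 = (1.2353, -1.7647, -0.3529, 2.0000).
‖u_2‖ = 2.9605, so q_2 = (0.4173, -0.5961, -0.1192, 0.6756).
Qᵀb = (0.4851, 3.2983).
Back-substitute: x_2 = 3.2983/2.9605 = 1.1141.
x_1 = (0.4851 + 3.6380·1.1141)/4.1231 = 1.1007.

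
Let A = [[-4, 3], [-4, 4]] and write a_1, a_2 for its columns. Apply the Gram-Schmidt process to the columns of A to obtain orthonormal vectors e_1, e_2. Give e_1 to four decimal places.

e_1 = a_1/‖a_1‖ = (-4, -4)/5.6569 = (-0.7071, -0.7071).

e_1 = (-0.7071, -0.7071)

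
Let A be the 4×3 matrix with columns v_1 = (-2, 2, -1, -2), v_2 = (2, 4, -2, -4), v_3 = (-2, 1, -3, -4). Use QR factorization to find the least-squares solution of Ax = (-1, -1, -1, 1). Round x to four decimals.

x = (-0.1487, -0.3256, 0.3231)

v_1 = (-2, 2, -1, -2); ‖v_1‖ = 3.6056, so q_1 = (-0.5547, 0.5547, -0.2774, -0.5547).
q_1·v_2 = (-0.5547)·2 + 0.5547·4 + (-0.2774)·(-2) + (-0.5547)·(-4) = 3.8829.
u_2 = v_2 − 3.8829·q_1 = (4.1538, 1.8462, -0.9231, -1.8462).
‖u_2‖ = 4.9923, so q_2 = (0.8321, 0.3698, -0.1849, -0.3698).
q_1·v_3 = (-0.5547)·(-2) + 0.5547·1 + (-0.2774)·(-3) + (-0.5547)·(-4) = 4.7150; q_2·v_3 = 0.8321·(-2) + 0.3698·1 + (-0.1849)·(-3) + (-0.3698)·(-4) = 0.7396.
u_3 = v_3 − 4.7150·q_1 − 0.7396·q_2 = (0.0000, -1.8889, -1.5556, -1.1111).
‖u_3‖ = 2.6874, so q_3 = (0.0000, -0.7029, -0.5788, -0.4134).
Qᵀb = (-0.2774, -1.3868, 0.8682).
Back-substitute: x_3 = 0.8682/2.6874 = 0.3231.
x_2 = (-1.3868 − 0.7396·0.3231)/4.9923 = -0.3256.
x_1 = (-0.2774 − 3.8829·(-0.3256) − 4.7150·0.3231)/3.6056 = -0.1487.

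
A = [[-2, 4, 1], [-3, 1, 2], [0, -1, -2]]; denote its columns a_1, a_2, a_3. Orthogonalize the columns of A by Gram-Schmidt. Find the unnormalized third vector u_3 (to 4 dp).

u_3 = (-0.5575, 0.3717, -1.8584)

a_1 = (-2, -3, 0); ‖a_1‖ = 3.6056, so q_1 = (-0.5547, -0.8321, 0.0000).
q_1·a_2 = (-0.5547)·4 + (-0.8321)·1 + 0.0000·(-1) = -3.0509.
u_2 = a_2 + 3.0509·q_1 = (2.3077, -1.5385, -1.0000).
‖u_2‖ = 2.9483, so q_2 = (0.7827, -0.5218, -0.3392).
q_1·a_3 = (-0.5547)·1 + (-0.8321)·2 + 0.0000·(-2) = -2.2188; q_2·a_3 = 0.7827·1 + (-0.5218)·2 + (-0.3392)·(-2) = 0.4175.
u_3 = a_3 + 2.2188·q_1 − 0.4175·q_2 = (-0.5575, 0.3717, -1.8584).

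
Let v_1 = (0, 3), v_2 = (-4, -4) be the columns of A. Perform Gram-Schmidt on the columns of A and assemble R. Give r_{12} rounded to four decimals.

q_1 = v_1/‖v_1‖ = (0, 3)/3.0000 = (0.0000, 1.0000).
r_{12} = q_1·v_2 = -4.0000.

r_{12} = -4.0000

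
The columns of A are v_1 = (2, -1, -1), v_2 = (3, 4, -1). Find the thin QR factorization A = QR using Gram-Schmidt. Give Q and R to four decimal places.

Q = [[0.8165, 0.4041], [-0.4082, 0.9091], [-0.4082, -0.1010]], R = [[2.4495, 1.2247], [0.0000, 4.9497]]

v_1 = (2, -1, -1); ‖v_1‖ = 2.4495, so q_1 = (0.8165, -0.4082, -0.4082).
q_1·v_2 = 0.8165·3 + (-0.4082)·4 + (-0.4082)·(-1) = 1.2247.
u_2 = v_2 − 1.2247·q_1 = (2.0000, 4.5000, -0.5000).
‖u_2‖ = 4.9497, so q_2 = (0.4041, 0.9091, -0.1010).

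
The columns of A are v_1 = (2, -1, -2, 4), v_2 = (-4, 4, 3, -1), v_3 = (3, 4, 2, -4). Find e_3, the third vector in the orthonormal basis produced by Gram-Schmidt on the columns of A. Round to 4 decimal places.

e_1 = v_1/‖v_1‖ = (2, -1, -2, 4)/5.0000 = (0.4000, -0.2000, -0.4000, 0.8000).
r_{12} = e_1·v_2 = -4.4000.
u_2 = v_2 + 4.4000·e_1 = (-2.2400, 3.1200, 1.2400, 2.5200).
‖u_2‖ = 4.7582, so e_2 = (-0.4708, 0.6557, 0.2606, 0.5296).
r_{13} = e_1·v_3 = -3.6000; r_{23} = e_2·v_3 = -0.3867.
u_3 = v_3 + 3.6000·e_1 + 0.3867·e_2 = (4.2580, 3.5336, 0.6608, -0.9152).
‖u_3‖ = 5.6472, so e_3 = (0.7540, 0.6257, 0.1170, -0.1621).

e_3 = (0.7540, 0.6257, 0.1170, -0.1621)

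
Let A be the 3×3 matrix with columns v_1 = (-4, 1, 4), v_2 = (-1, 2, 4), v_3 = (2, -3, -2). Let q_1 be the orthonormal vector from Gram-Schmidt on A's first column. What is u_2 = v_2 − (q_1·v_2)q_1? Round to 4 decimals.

q_1 = v_1/‖v_1‖ = (-4, 1, 4)/5.7446 = (-0.6963, 0.1741, 0.6963).
r_{12} = q_1·v_2 = 3.8297.
u_2 = v_2 − 3.8297·q_1 = (1.6667, 1.3333, 1.3333).

u_2 = (1.6667, 1.3333, 1.3333)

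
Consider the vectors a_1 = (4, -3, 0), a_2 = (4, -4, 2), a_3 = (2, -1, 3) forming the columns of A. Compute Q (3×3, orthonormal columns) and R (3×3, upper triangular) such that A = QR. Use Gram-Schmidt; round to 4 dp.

a_1 = (4, -3, 0); ‖a_1‖ = 5.0000, so q_1 = (0.8000, -0.6000, 0.0000).
q_1·a_2 = 0.8000·4 + (-0.6000)·(-4) + 0.0000·2 = 5.6000.
u_2 = a_2 − 5.6000·q_1 = (-0.4800, -0.6400, 2.0000).
‖u_2‖ = 2.1541, so q_2 = (-0.2228, -0.2971, 0.9285).
q_1·a_3 = 0.8000·2 + (-0.6000)·(-1) + 0.0000·3 = 2.2000; q_2·a_3 = (-0.2228)·2 + (-0.2971)·(-1) + 0.9285·3 = 2.6369.
u_3 = a_3 − 2.2000·q_1 − 2.6369·q_2 = (0.8276, 1.1034, 0.5517).
‖u_3‖ = 1.4856, so q_3 = (0.5571, 0.7428, 0.3714).

Q = [[0.8000, -0.2228, 0.5571], [-0.6000, -0.2971, 0.7428], [0.0000, 0.9285, 0.3714]], R = [[5.0000, 5.6000, 2.2000], [0.0000, 2.1541, 2.6369], [0.0000, 0.0000, 1.4856]]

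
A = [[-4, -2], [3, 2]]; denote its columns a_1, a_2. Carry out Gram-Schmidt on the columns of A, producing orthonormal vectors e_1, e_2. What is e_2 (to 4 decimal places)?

e_2 = (0.6000, 0.8000)

a_1 = (-4, 3); ‖a_1‖ = 5.0000, so e_1 = (-0.8000, 0.6000).
e_1·a_2 = (-0.8000)·(-2) + 0.6000·2 = 2.8000.
u_2 = a_2 − 2.8000·e_1 = (0.2400, 0.3200).
‖u_2‖ = 0.4000, so e_2 = (0.6000, 0.8000).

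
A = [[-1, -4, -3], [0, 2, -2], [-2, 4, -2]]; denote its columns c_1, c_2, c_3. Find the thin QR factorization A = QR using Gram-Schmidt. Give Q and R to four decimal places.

Q = [[-0.4472, -0.8381, -0.3123], [0.0000, 0.3492, -0.9370], [-0.8944, 0.4191, 0.1562]], R = [[2.2361, -1.7889, 3.1305], [0.0000, 5.7271, 0.9778], [0.0000, 0.0000, 2.4988]]

c_1 = (-1, 0, -2); ‖c_1‖ = 2.2361, so q_1 = (-0.4472, 0.0000, -0.8944).
q_1·c_2 = (-0.4472)·(-4) + 0.0000·2 + (-0.8944)·4 = -1.7889.
u_2 = c_2 + 1.7889·q_1 = (-4.8000, 2.0000, 2.4000).
‖u_2‖ = 5.7271, so q_2 = (-0.8381, 0.3492, 0.4191).
q_1·c_3 = (-0.4472)·(-3) + 0.0000·(-2) + (-0.8944)·(-2) = 3.1305; q_2·c_3 = (-0.8381)·(-3) + 0.3492·(-2) + 0.4191·(-2) = 0.9778.
u_3 = c_3 − 3.1305·q_1 − 0.9778·q_2 = (-0.7805, -2.3415, 0.3902).
‖u_3‖ = 2.4988, so q_3 = (-0.3123, -0.9370, 0.1562).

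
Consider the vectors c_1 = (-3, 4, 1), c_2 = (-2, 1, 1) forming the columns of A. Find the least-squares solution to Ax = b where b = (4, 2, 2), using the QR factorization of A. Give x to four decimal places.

x = (0.9143, -2.3429)

c_1 = (-3, 4, 1); ‖c_1‖ = 5.0990, so q_1 = (-0.5883, 0.7845, 0.1961).
q_1·c_2 = (-0.5883)·(-2) + 0.7845·1 + 0.1961·1 = 2.1573.
u_2 = c_2 − 2.1573·q_1 = (-0.7308, -0.6923, 0.5769).
‖u_2‖ = 1.1602, so q_2 = (-0.6298, -0.5967, 0.4972).
Qᵀb = (-0.3922, -2.7183).
Back-substitute: x_2 = -2.7183/1.1602 = -2.3429.
x_1 = (-0.3922 − 2.1573·(-2.3429))/5.0990 = 0.9143.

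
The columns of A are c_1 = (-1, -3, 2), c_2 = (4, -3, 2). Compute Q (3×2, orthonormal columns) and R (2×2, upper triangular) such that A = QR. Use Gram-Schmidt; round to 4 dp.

Q = [[-0.2673, 0.9636], [-0.8018, -0.2224], [0.5345, 0.1482]], R = [[3.7417, 2.4054], [0.0000, 4.8181]]

c_1 = (-1, -3, 2); ‖c_1‖ = 3.7417, so e_1 = (-0.2673, -0.8018, 0.5345).
e_1·c_2 = (-0.2673)·4 + (-0.8018)·(-3) + 0.5345·2 = 2.4054.
u_2 = c_2 − 2.4054·e_1 = (4.6429, -1.0714, 0.7143).
‖u_2‖ = 4.8181, so e_2 = (0.9636, -0.2224, 0.1482).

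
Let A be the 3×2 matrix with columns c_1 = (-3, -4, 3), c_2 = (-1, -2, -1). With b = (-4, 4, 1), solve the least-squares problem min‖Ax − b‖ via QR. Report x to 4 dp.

c_1 = (-3, -4, 3); ‖c_1‖ = 5.8310, so q_1 = (-0.5145, -0.6860, 0.5145).
q_1·c_2 = (-0.5145)·(-1) + (-0.6860)·(-2) + 0.5145·(-1) = 1.3720.
u_2 = c_2 − 1.3720·q_1 = (-0.2941, -1.0588, -1.7059).
‖u_2‖ = 2.0292, so q_2 = (-0.1449, -0.5218, -0.8407).
Qᵀb = (-0.1715, -2.3481).
Back-substitute: x_2 = -2.3481/2.0292 = -1.1571.
x_1 = (-0.1715 − 1.3720·(-1.1571))/5.8310 = 0.2429.

x = (0.2429, -1.1571)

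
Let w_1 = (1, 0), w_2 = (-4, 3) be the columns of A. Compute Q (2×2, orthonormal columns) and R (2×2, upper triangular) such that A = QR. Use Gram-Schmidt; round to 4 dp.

Q = [[1.0000, 0.0000], [0.0000, 1.0000]], R = [[1.0000, -4.0000], [0.0000, 3.0000]]

q_1 = w_1/‖w_1‖ = (1, 0)/1.0000 = (1.0000, 0.0000).
r_{12} = q_1·w_2 = -4.0000.
u_2 = w_2 + 4.0000·q_1 = (0.0000, 3.0000).
‖u_2‖ = 3.0000, so q_2 = (0.0000, 1.0000).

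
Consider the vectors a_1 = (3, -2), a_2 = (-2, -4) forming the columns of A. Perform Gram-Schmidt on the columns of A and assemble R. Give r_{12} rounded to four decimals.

a_1 = (3, -2); ‖a_1‖ = 3.6056, so e_1 = (0.8321, -0.5547).
r_{12} = e_1·a_2 = 0.5547.

r_{12} = 0.5547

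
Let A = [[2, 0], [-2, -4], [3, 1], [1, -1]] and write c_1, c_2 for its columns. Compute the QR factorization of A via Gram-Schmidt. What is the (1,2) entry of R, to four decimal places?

c_1 = (2, -2, 3, 1); ‖c_1‖ = 4.2426, so e_1 = (0.4714, -0.4714, 0.7071, 0.2357).
r_{12} = e_1·c_2 = 2.3570.

r_{12} = 2.3570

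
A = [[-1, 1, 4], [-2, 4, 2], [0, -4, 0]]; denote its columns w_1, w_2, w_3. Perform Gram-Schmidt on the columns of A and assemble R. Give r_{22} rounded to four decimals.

r_{22} = 4.0988

w_1 = (-1, -2, 0); ‖w_1‖ = 2.2361, so e_1 = (-0.4472, -0.8944, 0.0000).
e_1·w_2 = (-0.4472)·1 + (-0.8944)·4 + 0.0000·(-4) = -4.0249.
u_2 = w_2 + 4.0249·e_1 = (-0.8000, 0.4000, -4.0000).
r_{22} = ‖u_2‖ = 4.0988.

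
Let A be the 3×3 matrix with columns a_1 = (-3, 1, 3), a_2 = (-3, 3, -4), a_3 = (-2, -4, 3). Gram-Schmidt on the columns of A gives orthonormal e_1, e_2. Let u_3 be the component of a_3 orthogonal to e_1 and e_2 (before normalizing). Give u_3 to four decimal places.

u_3 = (-1.8514, -2.9907, -0.8545)

a_1 = (-3, 1, 3); ‖a_1‖ = 4.3589, so e_1 = (-0.6882, 0.2294, 0.6882).
e_1·a_2 = (-0.6882)·(-3) + 0.2294·3 + 0.6882·(-4) = 0.0000.
u_2 = a_2 + 0.0000·e_1 = (-3.0000, 3.0000, -4.0000).
‖u_2‖ = 5.8310, so e_2 = (-0.5145, 0.5145, -0.6860).
e_1·a_3 = (-0.6882)·(-2) + 0.2294·(-4) + 0.6882·3 = 2.5236; e_2·a_3 = (-0.5145)·(-2) + 0.5145·(-4) + (-0.6860)·3 = -3.0870.
u_3 = a_3 − 2.5236·e_1 + 3.0870·e_2 = (-1.8514, -2.9907, -0.8545).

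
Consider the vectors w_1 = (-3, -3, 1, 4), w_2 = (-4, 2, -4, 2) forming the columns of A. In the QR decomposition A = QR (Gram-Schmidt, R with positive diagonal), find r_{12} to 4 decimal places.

r_{12} = 1.6903

w_1 = (-3, -3, 1, 4); ‖w_1‖ = 5.9161, so q_1 = (-0.5071, -0.5071, 0.1690, 0.6761).
r_{12} = q_1·w_2 = 1.6903.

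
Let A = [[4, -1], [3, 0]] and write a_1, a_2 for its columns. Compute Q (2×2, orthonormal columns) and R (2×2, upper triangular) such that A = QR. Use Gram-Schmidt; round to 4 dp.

Q = [[0.8000, -0.6000], [0.6000, 0.8000]], R = [[5.0000, -0.8000], [0.0000, 0.6000]]

a_1 = (4, 3); ‖a_1‖ = 5.0000, so q_1 = (0.8000, 0.6000).
q_1·a_2 = 0.8000·(-1) + 0.6000·0 = -0.8000.
u_2 = a_2 + 0.8000·q_1 = (-0.3600, 0.4800).
‖u_2‖ = 0.6000, so q_2 = (-0.6000, 0.8000).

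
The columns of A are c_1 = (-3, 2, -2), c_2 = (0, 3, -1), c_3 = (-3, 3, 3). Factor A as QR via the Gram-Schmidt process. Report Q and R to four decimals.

e_1 = c_1/‖c_1‖ = (-3, 2, -2)/4.1231 = (-0.7276, 0.4851, -0.4851).
r_{12} = e_1·c_2 = 1.9403.
u_2 = c_2 − 1.9403·e_1 = (1.4118, 2.0588, -0.0588).
‖u_2‖ = 2.4971, so e_2 = (0.5654, 0.8245, -0.0236).
r_{13} = e_1·c_3 = 2.1828; r_{23} = e_2·c_3 = 0.7067.
u_3 = c_3 − 2.1828·e_1 − 0.7067·e_2 = (-1.8113, 1.3585, 4.0755).
‖u_3‖ = 4.6622, so e_3 = (-0.3885, 0.2914, 0.8742).

Q = [[-0.7276, 0.5654, -0.3885], [0.4851, 0.8245, 0.2914], [-0.4851, -0.0236, 0.8742]], R = [[4.1231, 1.9403, 2.1828], [0.0000, 2.4971, 0.7067], [0.0000, 0.0000, 4.6622]]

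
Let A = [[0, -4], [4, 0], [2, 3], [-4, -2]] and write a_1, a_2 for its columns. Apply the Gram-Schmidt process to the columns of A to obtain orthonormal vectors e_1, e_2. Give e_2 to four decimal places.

a_1 = (0, 4, 2, -4); ‖a_1‖ = 6.0000, so e_1 = (0.0000, 0.6667, 0.3333, -0.6667).
e_1·a_2 = 0.0000·(-4) + 0.6667·0 + 0.3333·3 + (-0.6667)·(-2) = 2.3333.
u_2 = a_2 − 2.3333·e_1 = (-4.0000, -1.5556, 2.2222, -0.4444).
‖u_2‖ = 4.8534, so e_2 = (-0.8242, -0.3205, 0.4579, -0.0916).

e_2 = (-0.8242, -0.3205, 0.4579, -0.0916)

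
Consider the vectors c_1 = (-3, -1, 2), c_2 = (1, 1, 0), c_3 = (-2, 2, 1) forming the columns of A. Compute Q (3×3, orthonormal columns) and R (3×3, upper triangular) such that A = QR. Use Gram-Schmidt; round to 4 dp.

Q = [[-0.8018, 0.1543, -0.5774], [-0.2673, 0.7715, 0.5774], [0.5345, 0.6172, -0.5774]], R = [[3.7417, -1.0690, 1.6036], [0.0000, 0.9258, 1.8516], [0.0000, 0.0000, 1.7321]]

c_1 = (-3, -1, 2); ‖c_1‖ = 3.7417, so q_1 = (-0.8018, -0.2673, 0.5345).
q_1·c_2 = (-0.8018)·1 + (-0.2673)·1 + 0.5345·0 = -1.0690.
u_2 = c_2 + 1.0690·q_1 = (0.1429, 0.7143, 0.5714).
‖u_2‖ = 0.9258, so q_2 = (0.1543, 0.7715, 0.6172).
q_1·c_3 = (-0.8018)·(-2) + (-0.2673)·2 + 0.5345·1 = 1.6036; q_2·c_3 = 0.1543·(-2) + 0.7715·2 + 0.6172·1 = 1.8516.
u_3 = c_3 − 1.6036·q_1 − 1.8516·q_2 = (-1.0000, 1.0000, -1.0000).
‖u_3‖ = 1.7321, so q_3 = (-0.5774, 0.5774, -0.5774).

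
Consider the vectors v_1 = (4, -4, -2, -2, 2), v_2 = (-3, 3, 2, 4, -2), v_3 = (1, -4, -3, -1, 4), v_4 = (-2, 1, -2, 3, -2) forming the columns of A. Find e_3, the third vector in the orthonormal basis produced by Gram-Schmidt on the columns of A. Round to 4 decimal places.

e_1 = v_1/‖v_1‖ = (4, -4, -2, -2, 2)/6.6332 = (0.6030, -0.6030, -0.3015, -0.3015, 0.3015).
r_{12} = e_1·v_2 = -6.0302.
u_2 = v_2 + 6.0302·e_1 = (0.6364, -0.6364, 0.1818, 2.1818, -0.1818).
‖u_2‖ = 2.3741, so e_2 = (0.2680, -0.2680, 0.0766, 0.9190, -0.0766).
r_{13} = e_1·v_3 = 5.4272; r_{23} = e_2·v_3 = -0.1149.
u_3 = v_3 − 5.4272·e_1 + 0.1149·e_2 = (-2.2419, -0.7581, -1.3548, 0.7419, 2.3548).
‖u_3‖ = 3.6786, so e_3 = (-0.6094, -0.2061, -0.3683, 0.2017, 0.6401).

e_3 = (-0.6094, -0.2061, -0.3683, 0.2017, 0.6401)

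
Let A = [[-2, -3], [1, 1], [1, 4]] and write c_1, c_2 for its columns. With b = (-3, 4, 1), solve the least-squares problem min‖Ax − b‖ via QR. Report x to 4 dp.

x = (2.8286, -0.5429)

c_1 = (-2, 1, 1); ‖c_1‖ = 2.4495, so e_1 = (-0.8165, 0.4082, 0.4082).
e_1·c_2 = (-0.8165)·(-3) + 0.4082·1 + 0.4082·4 = 4.4907.
u_2 = c_2 − 4.4907·e_1 = (0.6667, -0.8333, 2.1667).
‖u_2‖ = 2.4152, so e_2 = (0.2760, -0.3450, 0.8971).
Qᵀb = (4.4907, -1.3111).
Back-substitute: x_2 = -1.3111/2.4152 = -0.5429.
x_1 = (4.4907 − 4.4907·(-0.5429))/2.4495 = 2.8286.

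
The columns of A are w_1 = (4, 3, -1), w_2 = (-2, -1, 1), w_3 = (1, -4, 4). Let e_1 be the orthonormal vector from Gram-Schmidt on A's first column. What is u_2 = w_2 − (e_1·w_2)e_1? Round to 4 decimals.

u_2 = (-0.1538, 0.3846, 0.5385)

w_1 = (4, 3, -1); ‖w_1‖ = 5.0990, so e_1 = (0.7845, 0.5883, -0.1961).
e_1·w_2 = 0.7845·(-2) + 0.5883·(-1) + (-0.1961)·1 = -2.3534.
u_2 = w_2 + 2.3534·e_1 = (-0.1538, 0.3846, 0.5385).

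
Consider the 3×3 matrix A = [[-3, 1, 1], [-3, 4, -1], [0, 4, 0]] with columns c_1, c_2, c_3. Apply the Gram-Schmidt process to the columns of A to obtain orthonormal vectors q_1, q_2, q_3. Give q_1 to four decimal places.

c_1 = (-3, -3, 0); ‖c_1‖ = 4.2426, so q_1 = (-0.7071, -0.7071, 0.0000).

q_1 = (-0.7071, -0.7071, 0.0000)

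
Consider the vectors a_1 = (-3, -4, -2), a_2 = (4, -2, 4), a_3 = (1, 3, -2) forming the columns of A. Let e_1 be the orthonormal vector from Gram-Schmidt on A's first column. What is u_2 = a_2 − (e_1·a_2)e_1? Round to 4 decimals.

e_1 = a_1/‖a_1‖ = (-3, -4, -2)/5.3852 = (-0.5571, -0.7428, -0.3714).
r_{12} = e_1·a_2 = -2.2283.
u_2 = a_2 + 2.2283·e_1 = (2.7586, -3.6552, 3.1724).

u_2 = (2.7586, -3.6552, 3.1724)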